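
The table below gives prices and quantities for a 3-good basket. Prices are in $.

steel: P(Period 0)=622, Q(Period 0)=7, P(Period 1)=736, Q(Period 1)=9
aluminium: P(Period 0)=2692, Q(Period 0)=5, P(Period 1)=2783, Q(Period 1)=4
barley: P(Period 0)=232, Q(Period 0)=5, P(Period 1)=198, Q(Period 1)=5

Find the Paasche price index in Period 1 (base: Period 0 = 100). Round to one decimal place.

107.0

Paasche price index uses current-period quantities as weights.
ΣP(Period 1)·Q(Period 1) = 736×9 + 2783×4 + 198×5 = 6624 + 11132 + 990 = 18746
ΣP(Period 0)·Q(Period 1) = 622×9 + 2692×4 + 232×5 = 5598 + 10768 + 1160 = 17526
Index = 18746 / 17526 × 100 = 106.9611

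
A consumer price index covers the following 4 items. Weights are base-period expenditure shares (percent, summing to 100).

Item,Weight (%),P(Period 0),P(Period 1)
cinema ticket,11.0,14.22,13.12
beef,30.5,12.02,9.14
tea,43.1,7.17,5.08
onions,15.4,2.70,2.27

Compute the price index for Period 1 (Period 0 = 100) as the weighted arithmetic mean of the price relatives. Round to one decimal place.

76.8

cinema ticket: 11.0 × (13.12/14.22) = 11.0 × 0.922644 = 10.1491
beef: 30.5 × (9.14/12.02) = 30.5 × 0.760399 = 23.1922
tea: 43.1 × (5.08/7.17) = 43.1 × 0.708508 = 30.5367
onions: 15.4 × (2.27/2.70) = 15.4 × 0.840741 = 12.9474
Index = Σ wᵢ·(p₁ᵢ/p₀ᵢ) = 10.1491 + 23.1922 + 30.5367 + 12.9474 = 76.8254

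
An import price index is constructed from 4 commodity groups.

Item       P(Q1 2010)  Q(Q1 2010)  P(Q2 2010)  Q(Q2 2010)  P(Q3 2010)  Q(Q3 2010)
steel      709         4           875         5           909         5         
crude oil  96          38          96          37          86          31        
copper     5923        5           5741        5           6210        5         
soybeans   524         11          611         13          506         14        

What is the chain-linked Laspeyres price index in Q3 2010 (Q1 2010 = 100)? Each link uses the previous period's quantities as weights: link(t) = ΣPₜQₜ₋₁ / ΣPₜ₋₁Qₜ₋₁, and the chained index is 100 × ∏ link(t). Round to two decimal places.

103.48

Link Q1 2010→Q2 2010:
ΣP(Q2 2010)Q(Q1 2010) = 875×4 + 96×38 + 5741×5 + 611×11 = 3500 + 3648 + 28705 + 6721 = 42574
ΣP(Q1 2010)Q(Q1 2010) = 709×4 + 96×38 + 5923×5 + 524×11 = 2836 + 3648 + 29615 + 5764 = 41863
link = 42574/41863 = 1.016984
Link Q2 2010→Q3 2010:
ΣP(Q3 2010)Q(Q2 2010) = 909×5 + 86×37 + 6210×5 + 506×13 = 4545 + 3182 + 31050 + 6578 = 45355
ΣP(Q2 2010)Q(Q2 2010) = 875×5 + 96×37 + 5741×5 + 611×13 = 4375 + 3552 + 28705 + 7943 = 44575
link = 45355/44575 = 1.017499
Chained index = 100 × 1.016984 × 1.017499 = 103.4780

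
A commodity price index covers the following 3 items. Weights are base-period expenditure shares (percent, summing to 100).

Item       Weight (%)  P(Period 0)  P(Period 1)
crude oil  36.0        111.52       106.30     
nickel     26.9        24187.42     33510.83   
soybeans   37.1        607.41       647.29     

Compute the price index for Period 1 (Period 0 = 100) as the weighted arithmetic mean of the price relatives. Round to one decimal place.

crude oil: 36.0 × (106.30/111.52) = 36.0 × 0.953192 = 34.3149
nickel: 26.9 × (33510.83/24187.42) = 26.9 × 1.385465 = 37.2690
soybeans: 37.1 × (647.29/607.41) = 37.1 × 1.065656 = 39.5358
Index = Σ wᵢ·(p₁ᵢ/p₀ᵢ) = 34.3149 + 37.2690 + 39.5358 = 111.1198

111.1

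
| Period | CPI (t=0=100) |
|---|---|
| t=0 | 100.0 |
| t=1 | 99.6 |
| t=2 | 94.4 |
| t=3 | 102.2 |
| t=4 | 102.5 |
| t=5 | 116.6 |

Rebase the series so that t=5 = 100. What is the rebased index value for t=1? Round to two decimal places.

Rebased(t=1) = 99.6 / 116.6 × 100 = 85.4202

85.42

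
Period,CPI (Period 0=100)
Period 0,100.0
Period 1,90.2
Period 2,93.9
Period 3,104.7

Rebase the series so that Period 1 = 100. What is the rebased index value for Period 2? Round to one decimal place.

Rebased(Period 2) = 93.9 / 90.2 × 100 = 104.1020

104.1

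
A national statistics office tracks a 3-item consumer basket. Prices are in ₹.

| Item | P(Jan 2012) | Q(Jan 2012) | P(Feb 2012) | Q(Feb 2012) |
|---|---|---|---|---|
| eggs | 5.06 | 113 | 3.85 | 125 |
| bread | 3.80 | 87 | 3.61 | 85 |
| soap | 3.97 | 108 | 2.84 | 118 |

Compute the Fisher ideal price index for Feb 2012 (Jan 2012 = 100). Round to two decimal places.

Laspeyres component (base-period weights):
ΣP(Feb 2012)Q(Jan 2012) = 3.85×113 + 3.61×87 + 2.84×108 = 435.05 + 314.07 + 306.72 = 1055.84
ΣP(Jan 2012)Q(Jan 2012) = 5.06×113 + 3.80×87 + 3.97×108 = 571.78 + 330.6 + 428.76 = 1331.14
L = 1055.84 / 1331.14 × 100 = 79.3185
Paasche component (current-period weights):
ΣP(Feb 2012)Q(Feb 2012) = 3.85×125 + 3.61×85 + 2.84×118 = 481.25 + 306.85 + 335.12 = 1123.22
ΣP(Jan 2012)Q(Feb 2012) = 5.06×125 + 3.80×85 + 3.97×118 = 632.5 + 323 + 468.46 = 1423.96
P = 1123.22 / 1423.96 × 100 = 78.8800
Fisher = √(L × P) = √(79.3185 × 78.8800) = 79.0989

79.10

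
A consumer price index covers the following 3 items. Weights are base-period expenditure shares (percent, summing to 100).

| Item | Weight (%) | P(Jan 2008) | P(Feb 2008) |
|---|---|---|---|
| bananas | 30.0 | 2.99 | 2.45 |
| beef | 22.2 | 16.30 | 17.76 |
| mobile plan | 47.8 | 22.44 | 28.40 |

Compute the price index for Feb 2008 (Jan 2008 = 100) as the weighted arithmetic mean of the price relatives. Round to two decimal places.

109.27

bananas: 30.0 × (2.45/2.99) = 30.0 × 0.819398 = 24.5819
beef: 22.2 × (17.76/16.30) = 22.2 × 1.089571 = 24.1885
mobile plan: 47.8 × (28.40/22.44) = 47.8 × 1.265597 = 60.4955
Index = Σ wᵢ·(p₁ᵢ/p₀ᵢ) = 24.5819 + 24.1885 + 60.4955 = 109.2659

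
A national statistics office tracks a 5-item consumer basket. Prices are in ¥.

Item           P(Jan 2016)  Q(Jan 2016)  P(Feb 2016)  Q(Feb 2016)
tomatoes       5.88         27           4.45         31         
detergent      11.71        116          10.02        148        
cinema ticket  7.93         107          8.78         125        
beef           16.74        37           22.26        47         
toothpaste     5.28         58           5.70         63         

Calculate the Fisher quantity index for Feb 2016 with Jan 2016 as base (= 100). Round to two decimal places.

122.23

Laspeyres component (base-period weights):
ΣP(Jan 2016)Q(Feb 2016) = 5.88×31 + 11.71×148 + 7.93×125 + 16.74×47 + 5.28×63 = 182.28 + 1733.08 + 991.25 + 786.78 + 332.64 = 4026.03
ΣP(Jan 2016)Q(Jan 2016) = 5.88×27 + 11.71×116 + 7.93×107 + 16.74×37 + 5.28×58 = 158.76 + 1358.36 + 848.51 + 619.38 + 306.24 = 3291.25
L = 4026.03 / 3291.25 × 100 = 122.3253
Paasche component (current-period weights):
ΣP(Feb 2016)Q(Feb 2016) = 4.45×31 + 10.02×148 + 8.78×125 + 22.26×47 + 5.70×63 = 137.95 + 1482.96 + 1097.5 + 1046.22 + 359.1 = 4123.73
ΣP(Feb 2016)Q(Jan 2016) = 4.45×27 + 10.02×116 + 8.78×107 + 22.26×37 + 5.70×58 = 120.15 + 1162.32 + 939.46 + 823.62 + 330.6 = 3376.15
P = 4123.73 / 3376.15 × 100 = 122.1430
Fisher = √(L × P) = √(122.3253 × 122.1430) = 122.2341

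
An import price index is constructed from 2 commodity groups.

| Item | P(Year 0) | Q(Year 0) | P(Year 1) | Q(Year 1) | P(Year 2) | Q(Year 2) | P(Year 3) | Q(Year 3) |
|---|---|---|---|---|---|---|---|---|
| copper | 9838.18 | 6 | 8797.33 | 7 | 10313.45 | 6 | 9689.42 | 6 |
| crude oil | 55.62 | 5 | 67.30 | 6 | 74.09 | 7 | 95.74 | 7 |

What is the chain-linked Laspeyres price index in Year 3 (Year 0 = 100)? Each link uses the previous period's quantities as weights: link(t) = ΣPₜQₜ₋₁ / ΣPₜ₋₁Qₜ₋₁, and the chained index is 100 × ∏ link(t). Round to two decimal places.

Link Year 0→Year 1:
ΣP(Year 1)Q(Year 0) = 8797.33×6 + 67.30×5 = 52783.98 + 336.5 = 53120.48
ΣP(Year 0)Q(Year 0) = 9838.18×6 + 55.62×5 = 59029.08 + 278.1 = 59307.18
link = 53120.48/59307.18 = 0.895684
Link Year 1→Year 2:
ΣP(Year 2)Q(Year 1) = 10313.45×7 + 74.09×6 = 72194.15 + 444.54 = 72638.69
ΣP(Year 1)Q(Year 1) = 8797.33×7 + 67.30×6 = 61581.31 + 403.8 = 61985.11
link = 72638.69/61985.11 = 1.171873
Link Year 2→Year 3:
ΣP(Year 3)Q(Year 2) = 9689.42×6 + 95.74×7 = 58136.52 + 670.18 = 58806.7
ΣP(Year 2)Q(Year 2) = 10313.45×6 + 74.09×7 = 61880.7 + 518.63 = 62399.33
link = 58806.7/62399.33 = 0.942425
Chained index = 100 × 0.895684 × 1.171873 × 0.942425 = 98.9196

98.92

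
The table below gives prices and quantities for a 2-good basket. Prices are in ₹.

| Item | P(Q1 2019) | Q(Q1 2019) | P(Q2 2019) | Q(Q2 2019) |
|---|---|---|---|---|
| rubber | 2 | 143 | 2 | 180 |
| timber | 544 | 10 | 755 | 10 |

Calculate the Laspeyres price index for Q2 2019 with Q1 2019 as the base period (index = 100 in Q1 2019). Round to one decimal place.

Laspeyres price index uses base-period quantities as weights.
ΣP(Q2 2019)·Q(Q1 2019) = 2×143 + 755×10 = 286 + 7550 = 7836
ΣP(Q1 2019)·Q(Q1 2019) = 2×143 + 544×10 = 286 + 5440 = 5726
Index = 7836 / 5726 × 100 = 136.8495

136.8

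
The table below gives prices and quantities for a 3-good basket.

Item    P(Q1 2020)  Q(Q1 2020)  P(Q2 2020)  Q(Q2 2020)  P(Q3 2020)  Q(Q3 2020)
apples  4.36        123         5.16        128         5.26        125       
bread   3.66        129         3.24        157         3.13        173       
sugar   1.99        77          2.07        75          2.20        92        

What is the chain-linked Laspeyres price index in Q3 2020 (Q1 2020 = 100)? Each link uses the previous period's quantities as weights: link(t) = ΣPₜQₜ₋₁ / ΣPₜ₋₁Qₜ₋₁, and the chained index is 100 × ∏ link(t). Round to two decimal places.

104.75

Link Q1 2020→Q2 2020:
ΣP(Q2 2020)Q(Q1 2020) = 5.16×123 + 3.24×129 + 2.07×77 = 634.68 + 417.96 + 159.39 = 1212.03
ΣP(Q1 2020)Q(Q1 2020) = 4.36×123 + 3.66×129 + 1.99×77 = 536.28 + 472.14 + 153.23 = 1161.65
link = 1212.03/1161.65 = 1.043369
Link Q2 2020→Q3 2020:
ΣP(Q3 2020)Q(Q2 2020) = 5.26×128 + 3.13×157 + 2.20×75 = 673.28 + 491.41 + 165 = 1329.69
ΣP(Q2 2020)Q(Q2 2020) = 5.16×128 + 3.24×157 + 2.07×75 = 660.48 + 508.68 + 155.25 = 1324.41
link = 1329.69/1324.41 = 1.003987
Chained index = 100 × 1.043369 × 1.003987 = 104.7529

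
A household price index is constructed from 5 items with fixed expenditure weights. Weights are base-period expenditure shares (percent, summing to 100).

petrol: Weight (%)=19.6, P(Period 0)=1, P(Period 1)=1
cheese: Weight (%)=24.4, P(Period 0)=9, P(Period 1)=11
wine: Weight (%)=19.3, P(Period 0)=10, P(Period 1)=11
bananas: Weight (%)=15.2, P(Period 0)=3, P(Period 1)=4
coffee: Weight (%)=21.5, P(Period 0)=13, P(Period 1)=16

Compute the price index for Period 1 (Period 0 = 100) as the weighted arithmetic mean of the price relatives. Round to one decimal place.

117.4

petrol: 19.6 × (1/1) = 19.6 × 1.000000 = 19.6000
cheese: 24.4 × (11/9) = 24.4 × 1.222222 = 29.8222
wine: 19.3 × (11/10) = 19.3 × 1.100000 = 21.2300
bananas: 15.2 × (4/3) = 15.2 × 1.333333 = 20.2667
coffee: 21.5 × (16/13) = 21.5 × 1.230769 = 26.4615
Index = Σ wᵢ·(p₁ᵢ/p₀ᵢ) = 19.6000 + 29.8222 + 21.2300 + 20.2667 + 26.4615 = 117.3804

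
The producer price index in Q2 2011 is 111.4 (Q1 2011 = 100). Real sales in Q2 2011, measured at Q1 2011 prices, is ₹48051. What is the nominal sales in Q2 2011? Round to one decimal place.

Nominal = Real × (Index/100) = 48051 × (111.4/100)
        = 48051 × 1.114 = 53528.8140

53528.8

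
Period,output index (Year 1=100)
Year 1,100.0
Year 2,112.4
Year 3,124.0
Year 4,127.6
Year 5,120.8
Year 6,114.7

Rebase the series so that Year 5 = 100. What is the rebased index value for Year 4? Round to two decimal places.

105.63

Rebased(Year 4) = 127.6 / 120.8 × 100 = 105.6291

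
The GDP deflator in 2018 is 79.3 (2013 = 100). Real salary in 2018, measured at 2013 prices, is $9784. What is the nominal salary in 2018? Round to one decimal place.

Nominal = Real × (Index/100) = 9784 × (79.3/100)
        = 9784 × 0.793 = 7758.7120

7758.7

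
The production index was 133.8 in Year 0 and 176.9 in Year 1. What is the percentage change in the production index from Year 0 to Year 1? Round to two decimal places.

Change = (176.9 − 133.8) / 133.8 × 100
       = 43.1 / 133.8 × 100 = 32.2123%

32.21%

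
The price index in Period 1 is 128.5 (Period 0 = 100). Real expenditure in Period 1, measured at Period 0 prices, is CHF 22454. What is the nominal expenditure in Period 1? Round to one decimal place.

Nominal = Real × (Index/100) = 22454 × (128.5/100)
        = 22454 × 1.285 = 28853.3900

28853.4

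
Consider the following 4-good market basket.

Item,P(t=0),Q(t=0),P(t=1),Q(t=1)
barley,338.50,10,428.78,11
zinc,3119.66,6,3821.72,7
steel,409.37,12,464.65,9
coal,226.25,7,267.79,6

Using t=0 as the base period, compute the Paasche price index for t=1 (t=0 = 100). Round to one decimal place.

Paasche price index uses current-period quantities as weights.
ΣP(t=1)·Q(t=1) = 428.78×11 + 3821.72×7 + 464.65×9 + 267.79×6 = 4716.58 + 26752.04 + 4181.85 + 1606.74 = 37257.21
ΣP(t=0)·Q(t=1) = 338.50×11 + 3119.66×7 + 409.37×9 + 226.25×6 = 3723.5 + 21837.62 + 3684.33 + 1357.5 = 30602.95
Index = 37257.21 / 30602.95 × 100 = 121.7439

121.7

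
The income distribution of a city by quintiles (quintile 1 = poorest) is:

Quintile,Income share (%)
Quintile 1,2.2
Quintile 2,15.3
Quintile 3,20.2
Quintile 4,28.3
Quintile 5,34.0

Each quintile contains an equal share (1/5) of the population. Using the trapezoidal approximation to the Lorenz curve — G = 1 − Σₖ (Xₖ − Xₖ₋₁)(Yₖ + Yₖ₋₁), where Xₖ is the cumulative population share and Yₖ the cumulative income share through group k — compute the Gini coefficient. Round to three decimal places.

Cumulative income shares Yₖ: 0.0220, 0.1750, 0.3770, 0.6600, 1.0000
Σ (Xₖ−Xₖ₋₁)(Yₖ+Yₖ₋₁) = (1/5)(0.0220+0.0000) + (1/5)(0.1750+0.0220) + (1/5)(0.3770+0.1750) + (1/5)(0.6600+0.3770) + (1/5)(1.0000+0.6600)
  = 0.0044 + 0.0394 + 0.1104 + 0.2074 + 0.3320 = 0.6936
G = 1 − 0.6936 = 0.3064

0.306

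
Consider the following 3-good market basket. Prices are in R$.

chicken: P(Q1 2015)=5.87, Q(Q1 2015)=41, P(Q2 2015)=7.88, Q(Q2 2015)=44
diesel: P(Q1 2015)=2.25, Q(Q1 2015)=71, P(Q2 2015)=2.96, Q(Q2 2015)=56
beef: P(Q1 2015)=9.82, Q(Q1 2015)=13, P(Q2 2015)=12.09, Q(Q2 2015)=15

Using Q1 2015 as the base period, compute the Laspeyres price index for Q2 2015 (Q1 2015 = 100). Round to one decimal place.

Laspeyres price index uses base-period quantities as weights.
ΣP(Q2 2015)·Q(Q1 2015) = 7.88×41 + 2.96×71 + 12.09×13 = 323.08 + 210.16 + 157.17 = 690.41
ΣP(Q1 2015)·Q(Q1 2015) = 5.87×41 + 2.25×71 + 9.82×13 = 240.67 + 159.75 + 127.66 = 528.08
Index = 690.41 / 528.08 × 100 = 130.7397

130.7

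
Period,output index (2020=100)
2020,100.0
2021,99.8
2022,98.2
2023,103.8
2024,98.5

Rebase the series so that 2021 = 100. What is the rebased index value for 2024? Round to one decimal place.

Rebased(2024) = 98.5 / 99.8 × 100 = 98.6974

98.7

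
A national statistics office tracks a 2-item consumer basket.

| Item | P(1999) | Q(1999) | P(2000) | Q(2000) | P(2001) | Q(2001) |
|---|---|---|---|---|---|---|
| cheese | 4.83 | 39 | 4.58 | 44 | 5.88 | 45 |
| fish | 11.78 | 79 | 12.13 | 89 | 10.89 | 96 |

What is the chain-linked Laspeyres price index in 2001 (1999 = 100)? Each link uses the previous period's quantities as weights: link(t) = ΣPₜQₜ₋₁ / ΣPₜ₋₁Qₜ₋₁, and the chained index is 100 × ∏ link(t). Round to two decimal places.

Link 1999→2000:
ΣP(2000)Q(1999) = 4.58×39 + 12.13×79 = 178.62 + 958.27 = 1136.89
ΣP(1999)Q(1999) = 4.83×39 + 11.78×79 = 188.37 + 930.62 = 1118.99
link = 1136.89/1118.99 = 1.015997
Link 2000→2001:
ΣP(2001)Q(2000) = 5.88×44 + 10.89×89 = 258.72 + 969.21 = 1227.93
ΣP(2000)Q(2000) = 4.58×44 + 12.13×89 = 201.52 + 1079.57 = 1281.09
link = 1227.93/1281.09 = 0.958504
Chained index = 100 × 1.015997 × 0.958504 = 97.3837

97.38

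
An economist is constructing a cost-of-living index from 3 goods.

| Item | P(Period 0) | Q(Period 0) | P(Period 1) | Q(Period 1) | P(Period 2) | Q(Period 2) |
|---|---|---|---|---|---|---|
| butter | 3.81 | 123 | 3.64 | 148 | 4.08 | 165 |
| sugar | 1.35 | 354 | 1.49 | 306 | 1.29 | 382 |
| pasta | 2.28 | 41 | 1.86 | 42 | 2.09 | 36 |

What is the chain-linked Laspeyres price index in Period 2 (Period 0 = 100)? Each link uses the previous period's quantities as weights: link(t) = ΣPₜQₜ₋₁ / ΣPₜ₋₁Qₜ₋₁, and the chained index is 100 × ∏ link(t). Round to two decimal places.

102.38

Link Period 0→Period 1:
ΣP(Period 1)Q(Period 0) = 3.64×123 + 1.49×354 + 1.86×41 = 447.72 + 527.46 + 76.26 = 1051.44
ΣP(Period 0)Q(Period 0) = 3.81×123 + 1.35×354 + 2.28×41 = 468.63 + 477.9 + 93.48 = 1040.01
link = 1051.44/1040.01 = 1.010990
Link Period 1→Period 2:
ΣP(Period 2)Q(Period 1) = 4.08×148 + 1.29×306 + 2.09×42 = 603.84 + 394.74 + 87.78 = 1086.36
ΣP(Period 1)Q(Period 1) = 3.64×148 + 1.49×306 + 1.86×42 = 538.72 + 455.94 + 78.12 = 1072.78
link = 1086.36/1072.78 = 1.012659
Chained index = 100 × 1.010990 × 1.012659 = 102.3788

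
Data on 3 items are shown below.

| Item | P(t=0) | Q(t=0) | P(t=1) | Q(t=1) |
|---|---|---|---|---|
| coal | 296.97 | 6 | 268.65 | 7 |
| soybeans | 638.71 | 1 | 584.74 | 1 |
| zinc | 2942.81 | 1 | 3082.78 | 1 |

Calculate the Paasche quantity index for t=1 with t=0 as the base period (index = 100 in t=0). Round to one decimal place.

105.1

Paasche quantity index uses current-period prices as weights.
ΣP(t=1)·Q(t=1) = 268.65×7 + 584.74×1 + 3082.78×1 = 1880.55 + 584.74 + 3082.78 = 5548.07
ΣP(t=1)·Q(t=0) = 268.65×6 + 584.74×1 + 3082.78×1 = 1611.9 + 584.74 + 3082.78 = 5279.42
Index = 5548.07 / 5279.42 × 100 = 105.0886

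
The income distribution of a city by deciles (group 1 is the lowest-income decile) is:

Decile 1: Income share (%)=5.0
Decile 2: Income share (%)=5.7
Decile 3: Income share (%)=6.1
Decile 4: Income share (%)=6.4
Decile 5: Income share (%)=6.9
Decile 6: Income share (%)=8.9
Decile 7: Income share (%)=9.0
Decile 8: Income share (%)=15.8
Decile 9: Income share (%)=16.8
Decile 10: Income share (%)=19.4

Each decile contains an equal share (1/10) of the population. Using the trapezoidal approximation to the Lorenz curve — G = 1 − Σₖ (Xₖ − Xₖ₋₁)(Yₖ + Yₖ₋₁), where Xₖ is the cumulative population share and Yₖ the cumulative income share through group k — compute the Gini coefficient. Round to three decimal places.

0.266

Cumulative income shares Yₖ: 0.0500, 0.1070, 0.1680, 0.2320, 0.3010, 0.3900, 0.4800, 0.6380, 0.8060, 1.0000
Σ (Xₖ−Xₖ₋₁)(Yₖ+Yₖ₋₁) = (1/10)(0.0500+0.0000) + (1/10)(0.1070+0.0500) + (1/10)(0.1680+0.1070) + (1/10)(0.2320+0.1680) + (1/10)(0.3010+0.2320) + (1/10)(0.3900+0.3010) + (1/10)(0.4800+0.3900) + (1/10)(0.6380+0.4800) + (1/10)(0.8060+0.6380) + (1/10)(1.0000+0.8060)
  = 0.0050 + 0.0157 + 0.0275 + 0.0400 + 0.0533 + 0.0691 + 0.0870 + 0.1118 + 0.1444 + 0.1806 = 0.7344
G = 1 − 0.7344 = 0.2656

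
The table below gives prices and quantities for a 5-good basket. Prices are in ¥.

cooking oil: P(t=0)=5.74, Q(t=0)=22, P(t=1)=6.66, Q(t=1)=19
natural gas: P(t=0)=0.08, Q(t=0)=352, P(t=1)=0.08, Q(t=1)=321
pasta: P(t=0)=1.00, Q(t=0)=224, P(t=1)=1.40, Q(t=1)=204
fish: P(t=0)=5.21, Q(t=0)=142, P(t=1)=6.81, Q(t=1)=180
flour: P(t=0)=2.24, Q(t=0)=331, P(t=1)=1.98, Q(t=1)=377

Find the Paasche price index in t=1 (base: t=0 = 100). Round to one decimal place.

Paasche price index uses current-period quantities as weights.
ΣP(t=1)·Q(t=1) = 6.66×19 + 0.08×321 + 1.40×204 + 6.81×180 + 1.98×377 = 126.54 + 25.68 + 285.6 + 1225.8 + 746.46 = 2410.08
ΣP(t=0)·Q(t=1) = 5.74×19 + 0.08×321 + 1.00×204 + 5.21×180 + 2.24×377 = 109.06 + 25.68 + 204 + 937.8 + 844.48 = 2121.02
Index = 2410.08 / 2121.02 × 100 = 113.6283

113.6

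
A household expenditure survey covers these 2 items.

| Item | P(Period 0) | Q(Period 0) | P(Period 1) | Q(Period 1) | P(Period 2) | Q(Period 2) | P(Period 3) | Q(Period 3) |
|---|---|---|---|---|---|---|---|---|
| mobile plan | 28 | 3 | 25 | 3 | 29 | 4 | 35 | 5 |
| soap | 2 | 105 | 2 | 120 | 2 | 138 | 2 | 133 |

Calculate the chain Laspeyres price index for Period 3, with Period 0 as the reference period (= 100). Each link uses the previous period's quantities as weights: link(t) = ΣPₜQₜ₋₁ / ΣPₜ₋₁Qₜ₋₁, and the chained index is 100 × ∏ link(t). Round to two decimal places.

Link Period 0→Period 1:
ΣP(Period 1)Q(Period 0) = 25×3 + 2×105 = 75 + 210 = 285
ΣP(Period 0)Q(Period 0) = 28×3 + 2×105 = 84 + 210 = 294
link = 285/294 = 0.969388
Link Period 1→Period 2:
ΣP(Period 2)Q(Period 1) = 29×3 + 2×120 = 87 + 240 = 327
ΣP(Period 1)Q(Period 1) = 25×3 + 2×120 = 75 + 240 = 315
link = 327/315 = 1.038095
Link Period 2→Period 3:
ΣP(Period 3)Q(Period 2) = 35×4 + 2×138 = 140 + 276 = 416
ΣP(Period 2)Q(Period 2) = 29×4 + 2×138 = 116 + 276 = 392
link = 416/392 = 1.061224
Chained index = 100 × 0.969388 × 1.038095 × 1.061224 = 106.7928

106.79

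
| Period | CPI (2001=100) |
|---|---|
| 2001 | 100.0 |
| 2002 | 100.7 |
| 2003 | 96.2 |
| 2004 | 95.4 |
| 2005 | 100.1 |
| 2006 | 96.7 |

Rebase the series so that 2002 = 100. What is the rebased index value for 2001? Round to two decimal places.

Rebased(2001) = 100.0 / 100.7 × 100 = 99.3049

99.30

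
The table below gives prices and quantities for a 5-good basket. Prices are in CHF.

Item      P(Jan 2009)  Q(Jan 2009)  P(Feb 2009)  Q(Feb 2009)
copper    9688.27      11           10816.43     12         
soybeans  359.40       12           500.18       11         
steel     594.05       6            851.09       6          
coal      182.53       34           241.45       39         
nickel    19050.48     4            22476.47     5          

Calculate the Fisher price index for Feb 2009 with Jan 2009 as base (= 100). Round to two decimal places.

Laspeyres component (base-period weights):
ΣP(Feb 2009)Q(Jan 2009) = 10816.43×11 + 500.18×12 + 851.09×6 + 241.45×34 + 22476.47×4 = 118980.73 + 6002.16 + 5106.54 + 8209.3 + 89905.88 = 228204.61
ΣP(Jan 2009)Q(Jan 2009) = 9688.27×11 + 359.40×12 + 594.05×6 + 182.53×34 + 19050.48×4 = 106570.97 + 4312.8 + 3564.3 + 6206.02 + 76201.92 = 196856.01
L = 228204.61 / 196856.01 × 100 = 115.9246
Paasche component (current-period weights):
ΣP(Feb 2009)Q(Feb 2009) = 10816.43×12 + 500.18×11 + 851.09×6 + 241.45×39 + 22476.47×5 = 129797.16 + 5501.98 + 5106.54 + 9416.55 + 112382.35 = 262204.58
ΣP(Jan 2009)Q(Feb 2009) = 9688.27×12 + 359.40×11 + 594.05×6 + 182.53×39 + 19050.48×5 = 116259.24 + 3953.4 + 3564.3 + 7118.67 + 95252.4 = 226148.01
P = 262204.58 / 226148.01 × 100 = 115.9438
Fisher = √(L × P) = √(115.9246 × 115.9438) = 115.9342

115.93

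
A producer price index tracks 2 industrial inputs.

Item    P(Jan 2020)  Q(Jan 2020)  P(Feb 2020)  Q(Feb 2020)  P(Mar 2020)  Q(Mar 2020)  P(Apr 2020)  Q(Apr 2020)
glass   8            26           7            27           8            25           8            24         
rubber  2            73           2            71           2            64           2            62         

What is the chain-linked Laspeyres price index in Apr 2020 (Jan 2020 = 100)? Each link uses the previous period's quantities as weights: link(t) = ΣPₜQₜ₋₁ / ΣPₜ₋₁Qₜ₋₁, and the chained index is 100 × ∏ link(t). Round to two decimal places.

Link Jan 2020→Feb 2020:
ΣP(Feb 2020)Q(Jan 2020) = 7×26 + 2×73 = 182 + 146 = 328
ΣP(Jan 2020)Q(Jan 2020) = 8×26 + 2×73 = 208 + 146 = 354
link = 328/354 = 0.926554
Link Feb 2020→Mar 2020:
ΣP(Mar 2020)Q(Feb 2020) = 8×27 + 2×71 = 216 + 142 = 358
ΣP(Feb 2020)Q(Feb 2020) = 7×27 + 2×71 = 189 + 142 = 331
link = 358/331 = 1.081571
Link Mar 2020→Apr 2020:
ΣP(Apr 2020)Q(Mar 2020) = 8×25 + 2×64 = 200 + 128 = 328
ΣP(Mar 2020)Q(Mar 2020) = 8×25 + 2×64 = 200 + 128 = 328
link = 328/328 = 1.000000
Chained index = 100 × 0.926554 × 1.081571 × 1.000000 = 100.2134

100.21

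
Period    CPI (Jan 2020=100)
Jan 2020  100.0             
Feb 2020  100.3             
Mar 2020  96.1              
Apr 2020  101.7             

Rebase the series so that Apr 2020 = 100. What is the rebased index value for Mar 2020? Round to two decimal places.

Rebased(Mar 2020) = 96.1 / 101.7 × 100 = 94.4936

94.49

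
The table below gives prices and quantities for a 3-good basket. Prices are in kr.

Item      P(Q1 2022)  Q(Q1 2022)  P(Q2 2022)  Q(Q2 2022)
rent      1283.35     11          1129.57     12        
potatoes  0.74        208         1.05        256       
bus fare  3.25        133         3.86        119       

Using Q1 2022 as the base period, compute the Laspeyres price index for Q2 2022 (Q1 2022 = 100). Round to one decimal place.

Laspeyres price index uses base-period quantities as weights.
ΣP(Q2 2022)·Q(Q1 2022) = 1129.57×11 + 1.05×208 + 3.86×133 = 12425.27 + 218.4 + 513.38 = 13157.05
ΣP(Q1 2022)·Q(Q1 2022) = 1283.35×11 + 0.74×208 + 3.25×133 = 14116.85 + 153.92 + 432.25 = 14703.02
Index = 13157.05 / 14703.02 × 100 = 89.4854

89.5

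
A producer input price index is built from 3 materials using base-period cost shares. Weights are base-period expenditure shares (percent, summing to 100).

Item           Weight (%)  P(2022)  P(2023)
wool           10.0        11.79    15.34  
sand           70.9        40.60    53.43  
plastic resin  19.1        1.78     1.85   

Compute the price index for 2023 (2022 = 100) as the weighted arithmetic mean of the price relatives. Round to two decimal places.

126.17

wool: 10.0 × (15.34/11.79) = 10.0 × 1.301103 = 13.0110
sand: 70.9 × (53.43/40.60) = 70.9 × 1.316010 = 93.3051
plastic resin: 19.1 × (1.85/1.78) = 19.1 × 1.039326 = 19.8511
Index = Σ wᵢ·(p₁ᵢ/p₀ᵢ) = 13.0110 + 93.3051 + 19.8511 = 126.1672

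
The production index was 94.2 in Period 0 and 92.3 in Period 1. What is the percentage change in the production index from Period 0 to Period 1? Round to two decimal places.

Change = (92.3 − 94.2) / 94.2 × 100
       = -1.9 / 94.2 × 100 = -2.0170%

-2.02%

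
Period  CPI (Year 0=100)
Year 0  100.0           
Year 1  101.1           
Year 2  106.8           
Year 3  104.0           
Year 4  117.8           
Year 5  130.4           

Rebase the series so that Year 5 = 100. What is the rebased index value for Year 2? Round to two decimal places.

81.90

Rebased(Year 2) = 106.8 / 130.4 × 100 = 81.9018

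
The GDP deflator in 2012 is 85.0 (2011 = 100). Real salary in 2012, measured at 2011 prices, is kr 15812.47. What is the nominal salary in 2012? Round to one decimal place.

13440.6

Nominal = Real × (Index/100) = 15812.47 × (85.0/100)
        = 15812.47 × 0.850 = 13440.5995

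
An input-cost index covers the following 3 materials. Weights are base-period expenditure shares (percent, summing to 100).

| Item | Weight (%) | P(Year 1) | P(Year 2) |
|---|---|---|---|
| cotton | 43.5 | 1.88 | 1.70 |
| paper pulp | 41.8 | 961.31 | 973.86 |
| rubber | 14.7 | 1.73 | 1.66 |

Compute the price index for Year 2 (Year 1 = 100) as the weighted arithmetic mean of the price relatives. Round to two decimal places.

95.79

cotton: 43.5 × (1.70/1.88) = 43.5 × 0.904255 = 39.3351
paper pulp: 41.8 × (973.86/961.31) = 41.8 × 1.013055 = 42.3457
rubber: 14.7 × (1.66/1.73) = 14.7 × 0.959538 = 14.1052
Index = Σ wᵢ·(p₁ᵢ/p₀ᵢ) = 39.3351 + 42.3457 + 14.1052 = 95.7860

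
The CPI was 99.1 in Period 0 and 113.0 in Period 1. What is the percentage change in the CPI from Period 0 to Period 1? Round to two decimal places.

Change = (113.0 − 99.1) / 99.1 × 100
       = 13.9 / 99.1 × 100 = 14.0262%

14.03%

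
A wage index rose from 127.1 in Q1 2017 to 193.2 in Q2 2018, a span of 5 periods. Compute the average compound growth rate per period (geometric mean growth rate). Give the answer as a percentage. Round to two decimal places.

8.74%

Growth factor = (193.2/127.1)^(1/5) = (1.520063)^(1/5) = 1.087357
Growth rate = 1.087357 − 1 = 0.087357 = 8.7357%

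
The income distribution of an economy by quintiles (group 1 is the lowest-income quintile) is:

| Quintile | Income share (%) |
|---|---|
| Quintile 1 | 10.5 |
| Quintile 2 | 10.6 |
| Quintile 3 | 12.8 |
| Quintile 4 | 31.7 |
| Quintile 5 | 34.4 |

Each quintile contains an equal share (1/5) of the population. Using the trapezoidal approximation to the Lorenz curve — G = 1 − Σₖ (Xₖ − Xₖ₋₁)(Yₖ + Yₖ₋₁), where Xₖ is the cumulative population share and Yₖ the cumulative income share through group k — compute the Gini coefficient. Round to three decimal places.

Cumulative income shares Yₖ: 0.1050, 0.2110, 0.3390, 0.6560, 1.0000
Σ (Xₖ−Xₖ₋₁)(Yₖ+Yₖ₋₁) = (1/5)(0.1050+0.0000) + (1/5)(0.2110+0.1050) + (1/5)(0.3390+0.2110) + (1/5)(0.6560+0.3390) + (1/5)(1.0000+0.6560)
  = 0.0210 + 0.0632 + 0.1100 + 0.1990 + 0.3312 = 0.7244
G = 1 − 0.7244 = 0.2756

0.276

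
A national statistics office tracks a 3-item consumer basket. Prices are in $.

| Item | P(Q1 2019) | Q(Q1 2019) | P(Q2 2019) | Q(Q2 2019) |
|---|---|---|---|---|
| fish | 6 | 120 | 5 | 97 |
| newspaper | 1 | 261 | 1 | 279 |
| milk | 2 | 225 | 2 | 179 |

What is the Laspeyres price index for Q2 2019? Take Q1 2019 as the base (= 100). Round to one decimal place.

Laspeyres price index uses base-period quantities as weights.
ΣP(Q2 2019)·Q(Q1 2019) = 5×120 + 1×261 + 2×225 = 600 + 261 + 450 = 1311
ΣP(Q1 2019)·Q(Q1 2019) = 6×120 + 1×261 + 2×225 = 720 + 261 + 450 = 1431
Index = 1311 / 1431 × 100 = 91.6143

91.6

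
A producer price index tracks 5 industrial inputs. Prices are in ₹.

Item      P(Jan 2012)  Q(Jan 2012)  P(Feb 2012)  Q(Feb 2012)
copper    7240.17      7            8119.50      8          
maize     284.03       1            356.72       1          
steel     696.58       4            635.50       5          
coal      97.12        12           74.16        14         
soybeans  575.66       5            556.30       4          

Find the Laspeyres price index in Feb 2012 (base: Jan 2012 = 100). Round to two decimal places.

Laspeyres price index uses base-period quantities as weights.
ΣP(Feb 2012)·Q(Jan 2012) = 8119.50×7 + 356.72×1 + 635.50×4 + 74.16×12 + 556.30×5 = 56836.5 + 356.72 + 2542 + 889.92 + 2781.5 = 63406.64
ΣP(Jan 2012)·Q(Jan 2012) = 7240.17×7 + 284.03×1 + 696.58×4 + 97.12×12 + 575.66×5 = 50681.19 + 284.03 + 2786.32 + 1165.44 + 2878.3 = 57795.28
Index = 63406.64 / 57795.28 × 100 = 109.7090

109.71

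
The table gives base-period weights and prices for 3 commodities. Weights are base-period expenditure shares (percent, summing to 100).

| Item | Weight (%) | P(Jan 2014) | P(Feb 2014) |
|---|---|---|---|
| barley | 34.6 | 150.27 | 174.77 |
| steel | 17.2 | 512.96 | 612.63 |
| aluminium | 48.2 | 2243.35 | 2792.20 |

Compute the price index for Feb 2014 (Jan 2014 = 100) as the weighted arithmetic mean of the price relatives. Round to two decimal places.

120.78

barley: 34.6 × (174.77/150.27) = 34.6 × 1.163040 = 40.2412
steel: 17.2 × (612.63/512.96) = 17.2 × 1.194304 = 20.5420
aluminium: 48.2 × (2792.20/2243.35) = 48.2 × 1.244656 = 59.9924
Index = Σ wᵢ·(p₁ᵢ/p₀ᵢ) = 40.2412 + 20.5420 + 59.9924 = 120.7756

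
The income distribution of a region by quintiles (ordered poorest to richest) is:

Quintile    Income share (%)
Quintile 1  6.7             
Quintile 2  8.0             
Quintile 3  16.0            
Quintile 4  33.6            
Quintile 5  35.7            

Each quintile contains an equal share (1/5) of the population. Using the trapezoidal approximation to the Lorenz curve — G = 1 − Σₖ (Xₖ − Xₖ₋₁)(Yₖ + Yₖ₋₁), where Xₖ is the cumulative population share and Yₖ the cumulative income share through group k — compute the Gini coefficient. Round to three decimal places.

0.334

Cumulative income shares Yₖ: 0.0670, 0.1470, 0.3070, 0.6430, 1.0000
Σ (Xₖ−Xₖ₋₁)(Yₖ+Yₖ₋₁) = (1/5)(0.0670+0.0000) + (1/5)(0.1470+0.0670) + (1/5)(0.3070+0.1470) + (1/5)(0.6430+0.3070) + (1/5)(1.0000+0.6430)
  = 0.0134 + 0.0428 + 0.0908 + 0.1900 + 0.3286 = 0.6656
G = 1 − 0.6656 = 0.3344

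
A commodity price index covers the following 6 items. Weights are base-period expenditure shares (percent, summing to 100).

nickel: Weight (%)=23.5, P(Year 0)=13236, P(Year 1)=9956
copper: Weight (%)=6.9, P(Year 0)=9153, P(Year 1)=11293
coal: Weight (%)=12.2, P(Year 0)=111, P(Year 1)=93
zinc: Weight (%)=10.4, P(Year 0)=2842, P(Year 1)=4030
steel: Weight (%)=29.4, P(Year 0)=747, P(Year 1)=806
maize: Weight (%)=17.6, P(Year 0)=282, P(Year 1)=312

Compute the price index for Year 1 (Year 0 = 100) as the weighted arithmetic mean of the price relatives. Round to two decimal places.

102.35

nickel: 23.5 × (9956/13236) = 23.5 × 0.752191 = 17.6765
copper: 6.9 × (11293/9153) = 6.9 × 1.233803 = 8.5132
coal: 12.2 × (93/111) = 12.2 × 0.837838 = 10.2216
zinc: 10.4 × (4030/2842) = 10.4 × 1.418015 = 14.7474
steel: 29.4 × (806/747) = 29.4 × 1.078983 = 31.7221
maize: 17.6 × (312/282) = 17.6 × 1.106383 = 19.4723
Index = Σ wᵢ·(p₁ᵢ/p₀ᵢ) = 17.6765 + 8.5132 + 10.2216 + 14.7474 + 31.7221 + 19.4723 = 102.3531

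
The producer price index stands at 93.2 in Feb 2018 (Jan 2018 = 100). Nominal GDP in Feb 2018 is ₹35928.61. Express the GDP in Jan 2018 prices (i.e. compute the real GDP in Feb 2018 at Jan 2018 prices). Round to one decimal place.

38550.0

Real = Nominal ÷ (Index/100) = 35928.61 ÷ (93.2/100)
     = 35928.61 ÷ 0.932 = 38550.0107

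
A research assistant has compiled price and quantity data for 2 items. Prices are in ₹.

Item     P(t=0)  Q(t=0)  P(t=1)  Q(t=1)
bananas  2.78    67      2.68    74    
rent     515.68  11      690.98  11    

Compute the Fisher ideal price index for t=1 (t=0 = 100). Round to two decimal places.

Laspeyres component (base-period weights):
ΣP(t=1)Q(t=0) = 2.68×67 + 690.98×11 = 179.56 + 7600.78 = 7780.34
ΣP(t=0)Q(t=0) = 2.78×67 + 515.68×11 = 186.26 + 5672.48 = 5858.74
L = 7780.34 / 5858.74 × 100 = 132.7989
Paasche component (current-period weights):
ΣP(t=1)Q(t=1) = 2.68×74 + 690.98×11 = 198.32 + 7600.78 = 7799.1
ΣP(t=0)Q(t=1) = 2.78×74 + 515.68×11 = 205.72 + 5672.48 = 5878.2
P = 7799.1 / 5878.2 × 100 = 132.6784
Fisher = √(L × P) = √(132.7989 × 132.6784) = 132.7386

132.74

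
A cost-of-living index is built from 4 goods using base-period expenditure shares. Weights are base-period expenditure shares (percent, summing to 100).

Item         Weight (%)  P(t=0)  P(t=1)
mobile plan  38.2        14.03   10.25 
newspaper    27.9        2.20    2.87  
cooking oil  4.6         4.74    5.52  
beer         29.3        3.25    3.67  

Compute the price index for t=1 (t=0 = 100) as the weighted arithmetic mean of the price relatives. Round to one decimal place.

102.7

mobile plan: 38.2 × (10.25/14.03) = 38.2 × 0.730577 = 27.9081
newspaper: 27.9 × (2.87/2.20) = 27.9 × 1.304545 = 36.3968
cooking oil: 4.6 × (5.52/4.74) = 4.6 × 1.164557 = 5.3570
beer: 29.3 × (3.67/3.25) = 29.3 × 1.129231 = 33.0865
Index = Σ wᵢ·(p₁ᵢ/p₀ᵢ) = 27.9081 + 36.3968 + 5.3570 + 33.0865 = 102.7483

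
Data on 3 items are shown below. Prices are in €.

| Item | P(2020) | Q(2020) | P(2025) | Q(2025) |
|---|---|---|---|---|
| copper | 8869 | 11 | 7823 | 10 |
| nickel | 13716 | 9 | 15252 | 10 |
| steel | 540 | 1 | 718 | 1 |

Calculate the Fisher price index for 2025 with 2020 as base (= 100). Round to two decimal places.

101.68

Laspeyres component (base-period weights):
ΣP(2025)Q(2020) = 7823×11 + 15252×9 + 718×1 = 86053 + 137268 + 718 = 224039
ΣP(2020)Q(2020) = 8869×11 + 13716×9 + 540×1 = 97559 + 123444 + 540 = 221543
L = 224039 / 221543 × 100 = 101.1266
Paasche component (current-period weights):
ΣP(2025)Q(2025) = 7823×10 + 15252×10 + 718×1 = 78230 + 152520 + 718 = 231468
ΣP(2020)Q(2025) = 8869×10 + 13716×10 + 540×1 = 88690 + 137160 + 540 = 226390
P = 231468 / 226390 × 100 = 102.2430
Fisher = √(L × P) = √(101.1266 × 102.2430) = 101.6833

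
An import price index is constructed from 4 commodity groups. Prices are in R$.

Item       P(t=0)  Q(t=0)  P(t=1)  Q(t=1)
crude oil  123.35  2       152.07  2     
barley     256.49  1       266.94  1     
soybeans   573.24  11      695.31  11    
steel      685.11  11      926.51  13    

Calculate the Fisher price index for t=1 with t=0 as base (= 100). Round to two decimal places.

128.64

Laspeyres component (base-period weights):
ΣP(t=1)Q(t=0) = 152.07×2 + 266.94×1 + 695.31×11 + 926.51×11 = 304.14 + 266.94 + 7648.41 + 10191.61 = 18411.1
ΣP(t=0)Q(t=0) = 123.35×2 + 256.49×1 + 573.24×11 + 685.11×11 = 246.7 + 256.49 + 6305.64 + 7536.21 = 14345.04
L = 18411.1 / 14345.04 × 100 = 128.3447
Paasche component (current-period weights):
ΣP(t=1)Q(t=1) = 152.07×2 + 266.94×1 + 695.31×11 + 926.51×13 = 304.14 + 266.94 + 7648.41 + 12044.63 = 20264.12
ΣP(t=0)Q(t=1) = 123.35×2 + 256.49×1 + 573.24×11 + 685.11×13 = 246.7 + 256.49 + 6305.64 + 8906.43 = 15715.26
P = 20264.12 / 15715.26 × 100 = 128.9455
Fisher = √(L × P) = √(128.3447 × 128.9455) = 128.6448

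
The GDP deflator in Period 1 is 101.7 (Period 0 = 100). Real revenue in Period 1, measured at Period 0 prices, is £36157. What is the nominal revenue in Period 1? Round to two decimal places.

36771.67

Nominal = Real × (Index/100) = 36157 × (101.7/100)
        = 36157 × 1.017 = 36771.6690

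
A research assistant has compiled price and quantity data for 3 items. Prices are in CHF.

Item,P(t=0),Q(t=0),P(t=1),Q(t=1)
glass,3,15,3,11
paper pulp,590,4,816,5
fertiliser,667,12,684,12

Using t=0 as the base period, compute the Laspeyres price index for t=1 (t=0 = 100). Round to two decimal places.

110.64

Laspeyres price index uses base-period quantities as weights.
ΣP(t=1)·Q(t=0) = 3×15 + 816×4 + 684×12 = 45 + 3264 + 8208 = 11517
ΣP(t=0)·Q(t=0) = 3×15 + 590×4 + 667×12 = 45 + 2360 + 8004 = 10409
Index = 11517 / 10409 × 100 = 110.6446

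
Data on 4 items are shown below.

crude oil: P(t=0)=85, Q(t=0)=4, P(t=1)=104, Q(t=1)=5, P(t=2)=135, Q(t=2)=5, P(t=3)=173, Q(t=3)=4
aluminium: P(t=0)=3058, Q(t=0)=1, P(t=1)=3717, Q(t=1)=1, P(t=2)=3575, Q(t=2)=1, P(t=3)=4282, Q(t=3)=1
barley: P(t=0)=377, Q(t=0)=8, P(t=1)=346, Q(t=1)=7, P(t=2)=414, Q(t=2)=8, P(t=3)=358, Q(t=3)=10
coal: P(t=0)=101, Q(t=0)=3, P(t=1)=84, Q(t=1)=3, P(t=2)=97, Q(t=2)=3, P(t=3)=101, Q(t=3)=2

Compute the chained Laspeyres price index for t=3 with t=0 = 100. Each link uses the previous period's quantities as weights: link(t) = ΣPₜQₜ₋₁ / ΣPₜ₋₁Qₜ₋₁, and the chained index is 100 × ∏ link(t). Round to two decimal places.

Link t=0→t=1:
ΣP(t=1)Q(t=0) = 104×4 + 3717×1 + 346×8 + 84×3 = 416 + 3717 + 2768 + 252 = 7153
ΣP(t=0)Q(t=0) = 85×4 + 3058×1 + 377×8 + 101×3 = 340 + 3058 + 3016 + 303 = 6717
link = 7153/6717 = 1.064910
Link t=1→t=2:
ΣP(t=2)Q(t=1) = 135×5 + 3575×1 + 414×7 + 97×3 = 675 + 3575 + 2898 + 291 = 7439
ΣP(t=1)Q(t=1) = 104×5 + 3717×1 + 346×7 + 84×3 = 520 + 3717 + 2422 + 252 = 6911
link = 7439/6911 = 1.076400
Link t=2→t=3:
ΣP(t=3)Q(t=2) = 173×5 + 4282×1 + 358×8 + 101×3 = 865 + 4282 + 2864 + 303 = 8314
ΣP(t=2)Q(t=2) = 135×5 + 3575×1 + 414×8 + 97×3 = 675 + 3575 + 3312 + 291 = 7853
link = 8314/7853 = 1.058704
Chained index = 100 × 1.064910 × 1.076400 × 1.058704 = 121.3559

121.36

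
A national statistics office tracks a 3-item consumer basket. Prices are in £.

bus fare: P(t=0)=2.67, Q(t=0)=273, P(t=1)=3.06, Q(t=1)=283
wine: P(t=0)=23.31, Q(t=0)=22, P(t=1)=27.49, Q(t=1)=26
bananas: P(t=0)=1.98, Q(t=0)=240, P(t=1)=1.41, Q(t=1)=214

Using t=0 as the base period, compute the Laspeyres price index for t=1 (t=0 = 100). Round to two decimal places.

Laspeyres price index uses base-period quantities as weights.
ΣP(t=1)·Q(t=0) = 3.06×273 + 27.49×22 + 1.41×240 = 835.38 + 604.78 + 338.4 = 1778.56
ΣP(t=0)·Q(t=0) = 2.67×273 + 23.31×22 + 1.98×240 = 728.91 + 512.82 + 475.2 = 1716.93
Index = 1778.56 / 1716.93 × 100 = 103.5895

103.59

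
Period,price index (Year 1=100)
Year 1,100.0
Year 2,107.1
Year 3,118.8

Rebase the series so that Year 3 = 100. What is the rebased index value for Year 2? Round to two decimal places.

Rebased(Year 2) = 107.1 / 118.8 × 100 = 90.1515

90.15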